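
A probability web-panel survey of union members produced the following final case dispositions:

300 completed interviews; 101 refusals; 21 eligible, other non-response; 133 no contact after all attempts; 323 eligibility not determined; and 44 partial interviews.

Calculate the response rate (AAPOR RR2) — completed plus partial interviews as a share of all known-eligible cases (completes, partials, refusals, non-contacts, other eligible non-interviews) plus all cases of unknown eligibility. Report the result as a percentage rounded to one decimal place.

37.3%

Num = 300 + 44 = 344
Denom = 300 + 44 + 101 + 133 + 21 + 323 = 922
RR2 = 344 / 922 = 0.3731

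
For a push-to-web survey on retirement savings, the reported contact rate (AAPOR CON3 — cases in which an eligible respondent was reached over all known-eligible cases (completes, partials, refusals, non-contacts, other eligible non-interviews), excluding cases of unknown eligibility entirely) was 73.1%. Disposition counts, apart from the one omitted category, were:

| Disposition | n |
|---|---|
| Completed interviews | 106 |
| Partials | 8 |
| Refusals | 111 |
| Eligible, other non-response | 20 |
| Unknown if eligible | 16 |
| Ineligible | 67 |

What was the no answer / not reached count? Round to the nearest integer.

Num → 106 + 8 + 111 + 20 = 245
CON3 = 245 / D = 0.731
D = 245 / 0.731 = 335.2
Other denominator terms total 245
no answer / not reached = 335.2 − 245 ≈ 90

90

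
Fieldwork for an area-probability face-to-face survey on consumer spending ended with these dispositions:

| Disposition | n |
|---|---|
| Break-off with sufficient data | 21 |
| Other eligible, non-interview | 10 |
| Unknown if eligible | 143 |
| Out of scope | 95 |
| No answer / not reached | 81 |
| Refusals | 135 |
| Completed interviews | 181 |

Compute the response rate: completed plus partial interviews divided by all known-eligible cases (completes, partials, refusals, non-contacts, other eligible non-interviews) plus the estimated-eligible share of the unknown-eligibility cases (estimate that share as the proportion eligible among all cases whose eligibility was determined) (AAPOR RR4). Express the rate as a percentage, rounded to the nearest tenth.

Num: 181 + 21 = 202
Eligible (known): 181 + 21 + 135 + 81 + 10 = 428
e = 428 / (428 + 95) = 428 / 523 = 0.8184
Estimated eligible among unknowns: 0.8184 × 143 = 117.03
Denom: 428 + 117.03 = 545.03
RR4 = 202 / 545.03 = 0.3706

37.1%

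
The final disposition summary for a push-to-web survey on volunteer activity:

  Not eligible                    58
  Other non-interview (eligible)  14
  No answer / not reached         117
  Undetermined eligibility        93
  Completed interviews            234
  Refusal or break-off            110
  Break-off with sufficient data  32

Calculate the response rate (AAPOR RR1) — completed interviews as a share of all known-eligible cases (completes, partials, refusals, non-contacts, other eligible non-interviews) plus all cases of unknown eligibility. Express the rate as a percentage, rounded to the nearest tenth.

39.0%

Num → 234
Base → 234 + 32 + 110 + 117 + 14 + 93 = 600
RR1 = 234 / 600 = 0.3900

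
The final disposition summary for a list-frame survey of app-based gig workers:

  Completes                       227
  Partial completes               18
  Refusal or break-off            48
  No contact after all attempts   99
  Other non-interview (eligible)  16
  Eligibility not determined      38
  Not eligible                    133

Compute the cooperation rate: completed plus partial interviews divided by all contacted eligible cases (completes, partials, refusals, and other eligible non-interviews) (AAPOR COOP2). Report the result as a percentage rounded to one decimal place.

79.3%

Numerator = 227 + 18 = 245
Base = 227 + 18 + 48 + 16 = 309
COOP2 = 245 / 309 = 0.7929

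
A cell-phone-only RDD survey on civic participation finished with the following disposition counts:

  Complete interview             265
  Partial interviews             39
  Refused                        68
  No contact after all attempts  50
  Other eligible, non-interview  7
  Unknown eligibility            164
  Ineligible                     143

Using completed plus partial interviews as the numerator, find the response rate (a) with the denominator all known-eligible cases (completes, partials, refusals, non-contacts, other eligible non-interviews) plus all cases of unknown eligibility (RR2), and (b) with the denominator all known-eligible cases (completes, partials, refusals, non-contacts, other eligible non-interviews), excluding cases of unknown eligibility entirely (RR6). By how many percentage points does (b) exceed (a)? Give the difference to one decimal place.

19.6

Top = 265 + 39 = 304
Denominator = 265 + 39 + 68 + 50 + 7 + 164 = 593
RR2 = 304 / 593 = 0.5126
Denominator = 265 + 39 + 68 + 50 + 7 = 429
RR6 = 304 / 429 = 0.7086
Difference = 70.86 − 51.26 = 19.60 percentage points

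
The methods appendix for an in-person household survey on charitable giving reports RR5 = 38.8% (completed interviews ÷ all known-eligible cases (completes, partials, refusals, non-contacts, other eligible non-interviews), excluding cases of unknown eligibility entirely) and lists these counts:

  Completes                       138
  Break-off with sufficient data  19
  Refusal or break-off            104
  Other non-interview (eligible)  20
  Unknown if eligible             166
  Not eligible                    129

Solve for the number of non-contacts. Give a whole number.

RR5 = 138 / D = 0.388
D = 138 / 0.388 = 355.7
Remaining denominator categories sum to 281
non-contacts = 355.7 − 281 ≈ 75

75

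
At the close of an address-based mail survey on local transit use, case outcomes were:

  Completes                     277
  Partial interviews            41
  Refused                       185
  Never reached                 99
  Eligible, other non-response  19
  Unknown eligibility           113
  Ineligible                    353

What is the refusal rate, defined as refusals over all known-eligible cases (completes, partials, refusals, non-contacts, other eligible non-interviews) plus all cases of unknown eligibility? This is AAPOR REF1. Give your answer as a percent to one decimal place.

25.2%

Num: 185
Denom: 277 + 41 + 185 + 99 + 19 + 113 = 734
REF1 = 185 / 734 = 0.2520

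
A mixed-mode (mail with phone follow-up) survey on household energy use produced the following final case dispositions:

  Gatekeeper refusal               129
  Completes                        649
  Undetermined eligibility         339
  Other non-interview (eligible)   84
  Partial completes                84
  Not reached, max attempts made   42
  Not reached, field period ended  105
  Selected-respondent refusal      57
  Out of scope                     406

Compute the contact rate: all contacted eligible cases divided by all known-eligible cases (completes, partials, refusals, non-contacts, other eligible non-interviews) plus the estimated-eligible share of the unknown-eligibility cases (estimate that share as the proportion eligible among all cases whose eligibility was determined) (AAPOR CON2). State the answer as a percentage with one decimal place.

Refusals = 129 + 57 = 186
No contact after all attempts = 105 + 42 = 147
Numerator = 649 + 84 + 186 + 84 = 1003
Determined eligible = 649 + 84 + 186 + 147 + 84 = 1150
e = 1150 / (1150 + 406) = 1150 / 1556 = 0.7391
Eligible share of unknowns = 0.7391 × 339 = 250.55
Base = 1150 + 250.55 = 1400.55
CON2 = 1003 / 1400.55 = 0.7161

71.6%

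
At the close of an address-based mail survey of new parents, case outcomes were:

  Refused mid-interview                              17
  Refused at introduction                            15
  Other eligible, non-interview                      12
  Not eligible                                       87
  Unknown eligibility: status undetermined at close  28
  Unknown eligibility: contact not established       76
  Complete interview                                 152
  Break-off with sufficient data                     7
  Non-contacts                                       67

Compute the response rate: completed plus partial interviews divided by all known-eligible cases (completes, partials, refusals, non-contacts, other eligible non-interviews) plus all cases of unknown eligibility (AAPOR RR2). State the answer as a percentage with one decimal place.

42.5%

Declined to participate = 15 + 17 = 32
Eligibility not determined = 76 + 28 = 104
Num = 152 + 7 = 159
Denominator = 152 + 7 + 32 + 67 + 12 + 104 = 374
RR2 = 159 / 374 = 0.4251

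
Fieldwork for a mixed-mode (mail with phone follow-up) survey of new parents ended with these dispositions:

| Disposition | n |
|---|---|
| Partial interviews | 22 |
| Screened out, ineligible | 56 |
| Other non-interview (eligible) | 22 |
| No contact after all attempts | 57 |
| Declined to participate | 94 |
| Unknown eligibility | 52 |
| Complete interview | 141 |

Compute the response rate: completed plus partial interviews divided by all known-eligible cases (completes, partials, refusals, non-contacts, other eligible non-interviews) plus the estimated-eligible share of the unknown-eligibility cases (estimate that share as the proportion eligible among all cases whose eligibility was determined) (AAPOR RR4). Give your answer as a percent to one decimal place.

42.8%

Numerator = 141 + 22 = 163
Known eligible = 141 + 22 + 94 + 57 + 22 = 336
e = 336 / (336 + 56) = 336 / 392 = 0.8571
Estimated eligible among unknowns = 0.8571 × 52 = 44.57
Denom = 336 + 44.57 = 380.57
RR4 = 163 / 380.57 = 0.4283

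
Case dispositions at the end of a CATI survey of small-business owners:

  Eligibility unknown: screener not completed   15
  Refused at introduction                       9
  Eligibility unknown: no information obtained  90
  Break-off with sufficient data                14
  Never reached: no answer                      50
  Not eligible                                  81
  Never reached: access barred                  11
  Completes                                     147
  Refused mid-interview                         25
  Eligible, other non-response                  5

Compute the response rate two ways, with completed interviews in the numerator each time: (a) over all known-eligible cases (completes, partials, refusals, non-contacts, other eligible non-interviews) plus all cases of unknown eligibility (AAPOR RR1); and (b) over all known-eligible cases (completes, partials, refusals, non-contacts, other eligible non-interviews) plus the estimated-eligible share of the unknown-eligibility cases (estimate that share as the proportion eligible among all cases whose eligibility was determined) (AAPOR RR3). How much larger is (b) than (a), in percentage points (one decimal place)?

Declined to participate = 9 + 25 = 34
No answer / not reached = 50 + 11 = 61
Unknown eligibility = 15 + 90 = 105
Num = 147
Base = 147 + 14 + 34 + 61 + 5 + 105 = 366
RR1 = 147 / 366 = 0.4016
Known eligible = 147 + 14 + 34 + 61 + 5 = 261
e = 261 / (261 + 81) = 261 / 342 = 0.7632
Eligible share of unknowns = 0.7632 × 105 = 80.14
Base = 261 + 80.14 = 341.14
RR3 = 147 / 341.14 = 0.4309
Difference = 43.09 − 40.16 = 2.93 percentage points

2.9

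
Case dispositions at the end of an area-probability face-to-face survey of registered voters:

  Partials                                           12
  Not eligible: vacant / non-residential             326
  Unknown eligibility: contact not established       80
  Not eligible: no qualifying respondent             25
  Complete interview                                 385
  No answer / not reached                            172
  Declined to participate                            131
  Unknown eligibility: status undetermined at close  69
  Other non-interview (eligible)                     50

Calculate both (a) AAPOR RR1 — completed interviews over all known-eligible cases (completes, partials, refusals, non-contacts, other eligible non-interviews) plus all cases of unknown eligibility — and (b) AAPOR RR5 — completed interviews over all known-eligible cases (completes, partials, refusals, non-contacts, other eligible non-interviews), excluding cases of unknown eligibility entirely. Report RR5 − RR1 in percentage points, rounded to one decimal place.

Unknown eligibility = 80 + 69 = 149
Out of scope = 25 + 326 = 351
Top = 385
Base = 385 + 12 + 131 + 172 + 50 + 149 = 899
RR1 = 385 / 899 = 0.4283
Base = 385 + 12 + 131 + 172 + 50 = 750
RR5 = 385 / 750 = 0.5133
Difference = 51.33 − 42.83 = 8.50 percentage points

8.5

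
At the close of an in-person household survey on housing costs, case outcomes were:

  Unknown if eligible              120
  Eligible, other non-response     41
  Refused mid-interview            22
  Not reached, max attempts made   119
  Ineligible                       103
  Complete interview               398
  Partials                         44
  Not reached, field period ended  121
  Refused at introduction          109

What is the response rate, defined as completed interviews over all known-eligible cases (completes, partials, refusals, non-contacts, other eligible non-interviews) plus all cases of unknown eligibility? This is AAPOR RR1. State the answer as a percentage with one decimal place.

40.9%

Declined to participate = 109 + 22 = 131
No answer / not reached = 121 + 119 = 240
Top = 398
Base = 398 + 44 + 131 + 240 + 41 + 120 = 974
RR1 = 398 / 974 = 0.4086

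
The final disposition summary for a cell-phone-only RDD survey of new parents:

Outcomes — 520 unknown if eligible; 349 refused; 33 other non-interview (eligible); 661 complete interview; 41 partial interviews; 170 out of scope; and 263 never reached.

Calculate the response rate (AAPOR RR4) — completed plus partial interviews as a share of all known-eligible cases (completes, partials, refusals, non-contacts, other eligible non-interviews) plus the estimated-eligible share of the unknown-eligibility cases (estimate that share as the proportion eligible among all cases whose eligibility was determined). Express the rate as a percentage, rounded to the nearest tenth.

Num: 661 + 41 = 702
Determined eligible: 661 + 41 + 349 + 263 + 33 = 1347
e = 1347 / (1347 + 170) = 1347 / 1517 = 0.8879
e × U: 0.8879 × 520 = 461.71
Denominator: 1347 + 461.71 = 1808.71
RR4 = 702 / 1808.71 = 0.3881

38.8%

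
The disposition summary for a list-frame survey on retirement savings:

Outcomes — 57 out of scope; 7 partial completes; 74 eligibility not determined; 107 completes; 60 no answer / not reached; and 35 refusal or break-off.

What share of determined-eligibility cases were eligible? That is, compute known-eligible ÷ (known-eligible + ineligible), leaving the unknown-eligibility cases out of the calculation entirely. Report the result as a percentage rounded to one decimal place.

Determined eligible: 107 + 7 + 35 + 60 = 209
e = 209 / (209 + 57) = 209 / 266 = 0.7857

78.6%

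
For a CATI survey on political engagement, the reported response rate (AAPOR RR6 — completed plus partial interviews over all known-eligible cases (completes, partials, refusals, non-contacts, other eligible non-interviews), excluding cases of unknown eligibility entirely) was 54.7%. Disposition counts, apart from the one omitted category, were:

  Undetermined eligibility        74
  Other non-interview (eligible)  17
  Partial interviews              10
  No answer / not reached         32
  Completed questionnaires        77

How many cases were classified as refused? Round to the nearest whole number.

Top: 77 + 10 = 87
RR6 = 87 / D = 0.547
D = 87 / 0.547 = 159.0
Other denominator terms total 136
refused = 159.0 − 136 ≈ 23

23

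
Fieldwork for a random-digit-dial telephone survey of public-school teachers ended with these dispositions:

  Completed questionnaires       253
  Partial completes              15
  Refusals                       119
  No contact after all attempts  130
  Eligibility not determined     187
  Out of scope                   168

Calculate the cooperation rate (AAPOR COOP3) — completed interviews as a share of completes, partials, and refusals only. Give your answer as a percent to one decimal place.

Num → 253
Denominator → 253 + 15 + 119 = 387
COOP3 = 253 / 387 = 0.6537

65.4%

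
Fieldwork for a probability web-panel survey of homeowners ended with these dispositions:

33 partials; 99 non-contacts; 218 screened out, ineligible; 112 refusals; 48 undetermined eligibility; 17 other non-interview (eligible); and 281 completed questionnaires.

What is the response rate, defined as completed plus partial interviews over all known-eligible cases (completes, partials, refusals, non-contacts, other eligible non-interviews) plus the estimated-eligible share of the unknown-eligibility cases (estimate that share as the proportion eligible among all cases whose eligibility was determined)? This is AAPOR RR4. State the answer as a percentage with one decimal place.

Numerator → 281 + 33 = 314
Known eligible → 281 + 33 + 112 + 99 + 17 = 542
e = 542 / (542 + 218) = 542 / 760 = 0.7132
e × U → 0.7132 × 48 = 34.23
Denom → 542 + 34.23 = 576.23
RR4 = 314 / 576.23 = 0.5449

54.5%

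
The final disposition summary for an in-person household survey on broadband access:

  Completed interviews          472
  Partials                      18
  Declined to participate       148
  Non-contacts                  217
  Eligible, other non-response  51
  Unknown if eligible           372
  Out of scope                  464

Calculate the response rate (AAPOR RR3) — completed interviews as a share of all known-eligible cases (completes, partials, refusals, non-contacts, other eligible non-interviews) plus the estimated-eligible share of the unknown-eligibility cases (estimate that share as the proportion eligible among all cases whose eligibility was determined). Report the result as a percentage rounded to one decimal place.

41.0%

Top: 472
Determined eligible: 472 + 18 + 148 + 217 + 51 = 906
e = 906 / (906 + 464) = 906 / 1370 = 0.6613
e × U: 0.6613 × 372 = 246.00
Denominator: 906 + 246.00 = 1152.00
RR3 = 472 / 1152.00 = 0.4097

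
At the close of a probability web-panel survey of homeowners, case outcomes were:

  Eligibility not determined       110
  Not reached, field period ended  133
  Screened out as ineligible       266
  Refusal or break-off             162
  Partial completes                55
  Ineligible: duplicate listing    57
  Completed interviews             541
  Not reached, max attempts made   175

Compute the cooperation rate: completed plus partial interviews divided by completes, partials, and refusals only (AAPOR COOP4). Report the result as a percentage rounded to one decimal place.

78.6%

No answer / not reached = 133 + 175 = 308
Ineligible = 266 + 57 = 323
Numerator → 541 + 55 = 596
Denominator → 541 + 55 + 162 = 758
COOP4 = 596 / 758 = 0.7863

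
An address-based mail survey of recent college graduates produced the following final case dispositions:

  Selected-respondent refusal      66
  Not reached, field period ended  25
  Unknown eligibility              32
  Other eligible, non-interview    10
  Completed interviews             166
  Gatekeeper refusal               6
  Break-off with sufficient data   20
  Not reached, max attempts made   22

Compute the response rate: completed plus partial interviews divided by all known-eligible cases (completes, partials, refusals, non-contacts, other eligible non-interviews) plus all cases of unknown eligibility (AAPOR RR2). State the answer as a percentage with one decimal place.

53.6%

Refusal or break-off = 6 + 66 = 72
Never reached = 25 + 22 = 47
Num = 166 + 20 = 186
Base = 166 + 20 + 72 + 47 + 10 + 32 = 347
RR2 = 186 / 347 = 0.5360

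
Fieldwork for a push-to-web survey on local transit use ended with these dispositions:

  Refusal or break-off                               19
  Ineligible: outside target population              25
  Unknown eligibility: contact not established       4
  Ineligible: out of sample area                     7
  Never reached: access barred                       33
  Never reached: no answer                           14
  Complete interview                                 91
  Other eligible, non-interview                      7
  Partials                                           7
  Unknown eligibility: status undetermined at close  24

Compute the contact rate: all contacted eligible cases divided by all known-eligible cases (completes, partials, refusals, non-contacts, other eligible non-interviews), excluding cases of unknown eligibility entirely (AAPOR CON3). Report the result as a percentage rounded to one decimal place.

72.5%

No contact after all attempts = 14 + 33 = 47
Unknown eligibility = 4 + 24 = 28
Not eligible = 25 + 7 = 32
Top = 91 + 7 + 19 + 7 = 124
Denominator = 91 + 7 + 19 + 47 + 7 = 171
CON3 = 124 / 171 = 0.7251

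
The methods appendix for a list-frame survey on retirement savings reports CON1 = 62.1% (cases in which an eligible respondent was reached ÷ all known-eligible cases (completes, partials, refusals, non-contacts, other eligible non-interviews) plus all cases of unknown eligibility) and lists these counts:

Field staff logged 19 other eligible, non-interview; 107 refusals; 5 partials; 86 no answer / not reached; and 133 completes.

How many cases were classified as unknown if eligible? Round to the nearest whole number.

75

Num = 133 + 5 + 107 + 19 = 264
CON1 = 264 / D = 0.621
D = 264 / 0.621 = 425.1
Rest of base = 350
unknown if eligible = 425.1 − 350 ≈ 75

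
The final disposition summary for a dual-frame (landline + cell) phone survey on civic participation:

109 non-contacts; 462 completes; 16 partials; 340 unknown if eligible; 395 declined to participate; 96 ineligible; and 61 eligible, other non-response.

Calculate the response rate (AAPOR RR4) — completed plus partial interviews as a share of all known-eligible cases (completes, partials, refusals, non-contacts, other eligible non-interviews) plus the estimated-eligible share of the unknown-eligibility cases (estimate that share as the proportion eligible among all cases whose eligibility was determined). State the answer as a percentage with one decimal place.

35.3%

Num = 462 + 16 = 478
Known eligible = 462 + 16 + 395 + 109 + 61 = 1043
e = 1043 / (1043 + 96) = 1043 / 1139 = 0.9157
Eligible share of unknowns = 0.9157 × 340 = 311.34
Base = 1043 + 311.34 = 1354.34
RR4 = 478 / 1354.34 = 0.3529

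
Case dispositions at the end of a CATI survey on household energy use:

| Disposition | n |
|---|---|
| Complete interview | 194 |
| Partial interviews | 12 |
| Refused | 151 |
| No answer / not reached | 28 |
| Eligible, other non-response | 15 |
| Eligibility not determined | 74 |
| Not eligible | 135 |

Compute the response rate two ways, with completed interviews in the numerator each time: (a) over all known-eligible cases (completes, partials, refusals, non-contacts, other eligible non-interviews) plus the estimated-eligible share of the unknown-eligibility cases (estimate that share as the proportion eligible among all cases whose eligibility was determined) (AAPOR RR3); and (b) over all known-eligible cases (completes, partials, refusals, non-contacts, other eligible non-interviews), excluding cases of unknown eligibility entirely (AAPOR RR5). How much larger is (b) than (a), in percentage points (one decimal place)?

Numerator: 194
Known eligible: 194 + 12 + 151 + 28 + 15 = 400
e = 400 / (400 + 135) = 400 / 535 = 0.7477
e × U: 0.7477 × 74 = 55.33
Denom: 400 + 55.33 = 455.33
RR3 = 194 / 455.33 = 0.4261
Denom: 194 + 12 + 151 + 28 + 15 = 400
RR5 = 194 / 400 = 0.4850
Difference = 48.50 − 42.61 = 5.89 percentage points

5.9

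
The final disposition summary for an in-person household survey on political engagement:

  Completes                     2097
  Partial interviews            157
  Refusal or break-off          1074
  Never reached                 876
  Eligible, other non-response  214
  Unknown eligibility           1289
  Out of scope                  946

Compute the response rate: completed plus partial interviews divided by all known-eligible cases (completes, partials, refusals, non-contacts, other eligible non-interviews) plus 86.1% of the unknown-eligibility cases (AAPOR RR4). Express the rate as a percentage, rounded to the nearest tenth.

Top → 2097 + 157 = 2254
Determined eligible → 2097 + 157 + 1074 + 876 + 214 = 4418
Eligible share of unknowns → 0.8610 × 1289 = 1109.83
Base → 4418 + 1109.83 = 5527.83
RR4 = 2254 / 5527.83 = 0.4078

40.8%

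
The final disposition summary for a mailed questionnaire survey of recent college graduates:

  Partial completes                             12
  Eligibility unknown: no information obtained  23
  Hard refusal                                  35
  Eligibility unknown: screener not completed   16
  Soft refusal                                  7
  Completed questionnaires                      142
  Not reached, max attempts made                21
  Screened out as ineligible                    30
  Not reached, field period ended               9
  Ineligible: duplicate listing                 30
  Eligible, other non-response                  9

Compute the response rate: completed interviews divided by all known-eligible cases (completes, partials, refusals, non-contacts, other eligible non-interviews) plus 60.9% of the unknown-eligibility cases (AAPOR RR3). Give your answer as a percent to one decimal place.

54.9%

Refusals = 35 + 7 = 42
No contact after all attempts = 9 + 21 = 30
Undetermined eligibility = 16 + 23 = 39
Out of scope = 30 + 30 = 60
Top: 142
Known eligible: 142 + 12 + 42 + 30 + 9 = 235
Estimated eligible among unknowns: 0.6090 × 39 = 23.75
Denominator: 235 + 23.75 = 258.75
RR3 = 142 / 258.75 = 0.5488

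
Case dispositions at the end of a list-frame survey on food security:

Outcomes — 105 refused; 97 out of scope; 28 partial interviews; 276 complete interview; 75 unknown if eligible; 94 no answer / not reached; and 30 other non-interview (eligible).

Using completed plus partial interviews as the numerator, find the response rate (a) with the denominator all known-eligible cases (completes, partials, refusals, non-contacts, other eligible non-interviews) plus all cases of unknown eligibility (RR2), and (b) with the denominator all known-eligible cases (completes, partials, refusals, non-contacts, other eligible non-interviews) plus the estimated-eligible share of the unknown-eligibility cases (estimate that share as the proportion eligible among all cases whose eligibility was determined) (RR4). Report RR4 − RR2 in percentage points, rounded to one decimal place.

1.0

Top: 276 + 28 = 304
Base: 276 + 28 + 105 + 94 + 30 + 75 = 608
RR2 = 304 / 608 = 0.5000
Determined eligible: 276 + 28 + 105 + 94 + 30 = 533
e = 533 / (533 + 97) = 533 / 630 = 0.8460
Eligible share of unknowns: 0.8460 × 75 = 63.45
Base: 533 + 63.45 = 596.45
RR4 = 304 / 596.45 = 0.5097
Difference = 50.97 − 50.00 = 0.97 percentage points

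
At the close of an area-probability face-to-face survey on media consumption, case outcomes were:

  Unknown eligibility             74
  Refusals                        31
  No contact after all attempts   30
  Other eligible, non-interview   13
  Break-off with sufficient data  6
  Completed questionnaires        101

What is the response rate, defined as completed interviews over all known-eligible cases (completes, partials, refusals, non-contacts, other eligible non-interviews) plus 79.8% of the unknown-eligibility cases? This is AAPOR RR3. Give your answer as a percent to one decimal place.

Num: 101
Determined eligible: 101 + 6 + 31 + 30 + 13 = 181
e × U: 0.7980 × 74 = 59.05
Base: 181 + 59.05 = 240.05
RR3 = 101 / 240.05 = 0.4207

42.1%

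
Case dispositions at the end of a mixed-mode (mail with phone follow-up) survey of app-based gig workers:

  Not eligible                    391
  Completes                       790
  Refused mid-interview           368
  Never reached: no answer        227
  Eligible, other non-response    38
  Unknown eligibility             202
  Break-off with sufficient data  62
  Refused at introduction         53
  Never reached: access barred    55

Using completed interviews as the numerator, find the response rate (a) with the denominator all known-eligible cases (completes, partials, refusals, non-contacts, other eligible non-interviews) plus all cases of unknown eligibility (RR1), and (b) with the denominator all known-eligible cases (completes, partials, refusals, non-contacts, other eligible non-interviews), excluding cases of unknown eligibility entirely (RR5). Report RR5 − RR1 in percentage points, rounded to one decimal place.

5.6

Declined to participate = 53 + 368 = 421
Never reached = 227 + 55 = 282
Num: 790
Denominator: 790 + 62 + 421 + 282 + 38 + 202 = 1795
RR1 = 790 / 1795 = 0.4401
Denominator: 790 + 62 + 421 + 282 + 38 = 1593
RR5 = 790 / 1593 = 0.4959
Difference = 49.59 − 44.01 = 5.58 percentage points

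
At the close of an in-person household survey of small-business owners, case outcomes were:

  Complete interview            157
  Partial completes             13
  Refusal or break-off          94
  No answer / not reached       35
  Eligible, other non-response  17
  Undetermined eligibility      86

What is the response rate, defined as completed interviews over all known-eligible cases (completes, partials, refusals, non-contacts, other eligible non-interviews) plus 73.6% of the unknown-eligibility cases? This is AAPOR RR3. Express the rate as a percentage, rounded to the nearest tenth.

41.4%

Num: 157
Known eligible: 157 + 13 + 94 + 35 + 17 = 316
Estimated eligible among unknowns: 0.7360 × 86 = 63.30
Base: 316 + 63.30 = 379.30
RR3 = 157 / 379.30 = 0.4139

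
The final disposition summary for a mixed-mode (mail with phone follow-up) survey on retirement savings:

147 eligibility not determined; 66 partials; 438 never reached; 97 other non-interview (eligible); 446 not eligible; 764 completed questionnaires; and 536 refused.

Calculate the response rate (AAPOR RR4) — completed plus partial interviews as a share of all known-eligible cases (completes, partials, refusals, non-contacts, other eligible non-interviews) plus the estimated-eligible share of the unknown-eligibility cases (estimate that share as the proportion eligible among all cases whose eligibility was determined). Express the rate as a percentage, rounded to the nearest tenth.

Top → 764 + 66 = 830
Eligible (known) → 764 + 66 + 536 + 438 + 97 = 1901
e = 1901 / (1901 + 446) = 1901 / 2347 = 0.8100
Estimated eligible among unknowns → 0.8100 × 147 = 119.07
Denominator → 1901 + 119.07 = 2020.07
RR4 = 830 / 2020.07 = 0.4109

41.1%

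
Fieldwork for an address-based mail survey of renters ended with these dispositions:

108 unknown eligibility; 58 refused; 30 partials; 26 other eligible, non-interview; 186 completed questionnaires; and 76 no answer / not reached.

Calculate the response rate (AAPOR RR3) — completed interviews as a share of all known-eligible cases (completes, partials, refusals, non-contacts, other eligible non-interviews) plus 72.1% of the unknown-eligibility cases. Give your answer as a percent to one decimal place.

41.0%

Num: 186
Known eligible: 186 + 30 + 58 + 76 + 26 = 376
Estimated eligible among unknowns: 0.7210 × 108 = 77.87
Denom: 376 + 77.87 = 453.87
RR3 = 186 / 453.87 = 0.4098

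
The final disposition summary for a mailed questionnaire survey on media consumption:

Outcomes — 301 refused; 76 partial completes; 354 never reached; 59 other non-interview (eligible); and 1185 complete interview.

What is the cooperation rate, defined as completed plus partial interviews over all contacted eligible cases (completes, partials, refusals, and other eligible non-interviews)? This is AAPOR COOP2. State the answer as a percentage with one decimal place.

Numerator: 1185 + 76 = 1261
Denominator: 1185 + 76 + 301 + 59 = 1621
COOP2 = 1261 / 1621 = 0.7779

77.8%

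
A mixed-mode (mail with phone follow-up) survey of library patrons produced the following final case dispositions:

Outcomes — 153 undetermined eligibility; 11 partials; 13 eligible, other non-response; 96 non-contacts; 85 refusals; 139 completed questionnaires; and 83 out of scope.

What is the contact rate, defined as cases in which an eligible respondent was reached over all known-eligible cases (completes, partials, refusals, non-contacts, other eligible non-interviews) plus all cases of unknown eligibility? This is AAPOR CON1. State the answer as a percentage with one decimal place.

Top = 139 + 11 + 85 + 13 = 248
Denom = 139 + 11 + 85 + 96 + 13 + 153 = 497
CON1 = 248 / 497 = 0.4990

49.9%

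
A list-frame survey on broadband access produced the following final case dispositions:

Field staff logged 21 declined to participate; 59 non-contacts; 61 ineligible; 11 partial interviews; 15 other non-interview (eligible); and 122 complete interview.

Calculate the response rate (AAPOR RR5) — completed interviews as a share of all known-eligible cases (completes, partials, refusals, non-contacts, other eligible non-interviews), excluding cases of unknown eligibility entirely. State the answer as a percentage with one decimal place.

53.5%

Top = 122
Base = 122 + 11 + 21 + 59 + 15 = 228
RR5 = 122 / 228 = 0.5351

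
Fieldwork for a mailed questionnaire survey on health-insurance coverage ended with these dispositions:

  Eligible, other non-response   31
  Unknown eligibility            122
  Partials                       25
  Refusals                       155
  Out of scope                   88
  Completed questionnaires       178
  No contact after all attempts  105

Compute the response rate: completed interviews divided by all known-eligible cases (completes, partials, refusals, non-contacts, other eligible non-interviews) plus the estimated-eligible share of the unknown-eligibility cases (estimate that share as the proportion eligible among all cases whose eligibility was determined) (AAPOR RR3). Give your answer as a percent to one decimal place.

29.8%

Top = 178
Determined eligible = 178 + 25 + 155 + 105 + 31 = 494
e = 494 / (494 + 88) = 494 / 582 = 0.8488
Estimated eligible among unknowns = 0.8488 × 122 = 103.55
Denominator = 494 + 103.55 = 597.55
RR3 = 178 / 597.55 = 0.2979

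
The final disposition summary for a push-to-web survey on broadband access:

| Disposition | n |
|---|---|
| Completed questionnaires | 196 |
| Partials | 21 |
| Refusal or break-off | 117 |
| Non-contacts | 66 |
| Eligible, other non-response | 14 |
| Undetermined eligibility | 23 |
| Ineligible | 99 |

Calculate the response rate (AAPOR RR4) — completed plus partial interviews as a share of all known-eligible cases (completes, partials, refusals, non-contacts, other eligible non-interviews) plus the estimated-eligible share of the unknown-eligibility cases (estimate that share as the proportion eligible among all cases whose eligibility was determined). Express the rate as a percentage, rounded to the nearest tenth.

50.2%

Top → 196 + 21 = 217
Known eligible → 196 + 21 + 117 + 66 + 14 = 414
e = 414 / (414 + 99) = 414 / 513 = 0.8070
Eligible share of unknowns → 0.8070 × 23 = 18.56
Base → 414 + 18.56 = 432.56
RR4 = 217 / 432.56 = 0.5017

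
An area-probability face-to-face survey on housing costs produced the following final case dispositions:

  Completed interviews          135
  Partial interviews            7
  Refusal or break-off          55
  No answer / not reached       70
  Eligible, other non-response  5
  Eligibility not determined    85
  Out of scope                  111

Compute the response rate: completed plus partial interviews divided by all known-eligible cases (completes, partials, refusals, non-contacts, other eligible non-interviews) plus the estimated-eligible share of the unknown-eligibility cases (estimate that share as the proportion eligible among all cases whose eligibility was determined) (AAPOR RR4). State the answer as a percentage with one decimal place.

42.7%

Num = 135 + 7 = 142
Known eligible = 135 + 7 + 55 + 70 + 5 = 272
e = 272 / (272 + 111) = 272 / 383 = 0.7102
Estimated eligible among unknowns = 0.7102 × 85 = 60.37
Base = 272 + 60.37 = 332.37
RR4 = 142 / 332.37 = 0.4272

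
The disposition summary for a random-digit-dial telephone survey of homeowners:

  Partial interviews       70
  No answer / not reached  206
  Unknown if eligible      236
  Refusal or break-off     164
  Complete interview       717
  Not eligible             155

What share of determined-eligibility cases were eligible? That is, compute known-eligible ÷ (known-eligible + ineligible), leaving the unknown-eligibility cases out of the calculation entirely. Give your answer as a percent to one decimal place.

88.2%

Known eligible: 717 + 70 + 164 + 206 = 1157
e = 1157 / (1157 + 155) = 1157 / 1312 = 0.8819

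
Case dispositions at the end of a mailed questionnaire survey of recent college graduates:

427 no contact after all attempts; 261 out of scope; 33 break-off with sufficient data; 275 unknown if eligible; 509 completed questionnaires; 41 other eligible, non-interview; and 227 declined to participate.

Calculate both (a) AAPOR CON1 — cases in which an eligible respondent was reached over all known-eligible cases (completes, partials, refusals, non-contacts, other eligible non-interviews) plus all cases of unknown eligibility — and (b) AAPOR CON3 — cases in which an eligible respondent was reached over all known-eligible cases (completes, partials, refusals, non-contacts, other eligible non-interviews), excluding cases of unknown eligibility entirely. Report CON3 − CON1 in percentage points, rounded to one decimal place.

Num → 509 + 33 + 227 + 41 = 810
Denominator → 509 + 33 + 227 + 427 + 41 + 275 = 1512
CON1 = 810 / 1512 = 0.5357
Denominator → 509 + 33 + 227 + 427 + 41 = 1237
CON3 = 810 / 1237 = 0.6548
Difference = 65.48 − 53.57 = 11.91 percentage points

11.9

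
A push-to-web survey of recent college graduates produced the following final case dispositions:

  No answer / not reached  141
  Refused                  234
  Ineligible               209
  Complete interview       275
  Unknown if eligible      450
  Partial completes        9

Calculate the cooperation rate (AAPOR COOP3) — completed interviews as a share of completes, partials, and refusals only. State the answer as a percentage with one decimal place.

53.1%

Num: 275
Denominator: 275 + 9 + 234 = 518
COOP3 = 275 / 518 = 0.5309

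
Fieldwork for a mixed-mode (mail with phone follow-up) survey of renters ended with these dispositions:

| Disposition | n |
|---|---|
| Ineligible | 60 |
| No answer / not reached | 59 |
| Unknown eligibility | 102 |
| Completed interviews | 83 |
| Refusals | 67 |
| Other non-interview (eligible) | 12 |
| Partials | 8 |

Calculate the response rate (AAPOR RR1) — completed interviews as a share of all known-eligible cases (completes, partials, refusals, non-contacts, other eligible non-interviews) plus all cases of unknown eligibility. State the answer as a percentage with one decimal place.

Num = 83
Denom = 83 + 8 + 67 + 59 + 12 + 102 = 331
RR1 = 83 / 331 = 0.2508

25.1%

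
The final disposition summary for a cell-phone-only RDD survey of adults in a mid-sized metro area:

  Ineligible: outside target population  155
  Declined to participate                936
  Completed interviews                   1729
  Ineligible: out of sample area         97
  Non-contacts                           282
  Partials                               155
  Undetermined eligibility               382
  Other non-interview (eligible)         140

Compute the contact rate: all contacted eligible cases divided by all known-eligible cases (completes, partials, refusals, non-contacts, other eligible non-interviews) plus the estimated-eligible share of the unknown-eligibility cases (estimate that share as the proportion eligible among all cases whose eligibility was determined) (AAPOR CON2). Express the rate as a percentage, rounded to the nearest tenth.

82.3%

Not eligible = 155 + 97 = 252
Num → 1729 + 155 + 936 + 140 = 2960
Known eligible → 1729 + 155 + 936 + 282 + 140 = 3242
e = 3242 / (3242 + 252) = 3242 / 3494 = 0.9279
Eligible share of unknowns → 0.9279 × 382 = 354.46
Denom → 3242 + 354.46 = 3596.46
CON2 = 2960 / 3596.46 = 0.8230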